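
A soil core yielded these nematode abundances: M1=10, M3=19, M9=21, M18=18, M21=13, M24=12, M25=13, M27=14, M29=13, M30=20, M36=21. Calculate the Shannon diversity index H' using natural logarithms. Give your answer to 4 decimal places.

2.3684

Total N = 10+19+21+18+13+12+13+14+13+20+21 = 174, so the proportions are 0.057471, 0.109195, 0.12069, 0.103448, 0.074713, 0.068966, 0.074713, 0.08046, 0.074713, 0.114943, 0.12069 (working shown to 6 dp, full precision carried).
Each pᵢ ln pᵢ term: 0.057471×(-2.856470)=-0.164165, 0.109195×(-2.214616)=-0.241826, 0.12069×(-2.114533)=-0.255202, 0.103448×(-2.268684)=-0.234691, 0.074713×(-2.594106)=-0.193813, 0.068966×(-2.674149)=-0.184424, 0.074713×(-2.594106)=-0.193813, 0.08046×(-2.519998)=-0.202758, 0.074713×(-2.594106)=-0.193813, 0.114943×(-2.163323)=-0.248658, 0.12069×(-2.114533)=-0.255202.
Sum = -2.368365, so H' = 2.3684.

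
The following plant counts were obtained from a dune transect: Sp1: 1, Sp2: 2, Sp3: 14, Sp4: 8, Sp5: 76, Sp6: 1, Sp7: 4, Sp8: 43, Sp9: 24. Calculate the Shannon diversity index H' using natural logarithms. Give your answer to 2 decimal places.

Total N = 1+2+14+8+76+1+4+43+24 = 173, so the proportions are 0.0058, 0.0116, 0.0809, 0.0462, 0.4393, 0.0058, 0.0231, 0.2486, 0.1387 (working shown to 4 dp, full precision carried).
Each pᵢ ln pᵢ term: 0.0058×(-5.1533)=-0.0298, 0.0116×(-4.4601)=-0.0516, 0.0809×(-2.5142)=-0.2035, 0.0462×(-3.0739)=-0.1421, 0.4393×(-0.8226)=-0.3614, 0.0058×(-5.1533)=-0.0298, 0.0231×(-3.7670)=-0.0871, 0.2486×(-1.3921)=-0.3460, 0.1387×(-1.9752)=-0.2740.
Sum = -1.5252, so H' = 1.53.

1.53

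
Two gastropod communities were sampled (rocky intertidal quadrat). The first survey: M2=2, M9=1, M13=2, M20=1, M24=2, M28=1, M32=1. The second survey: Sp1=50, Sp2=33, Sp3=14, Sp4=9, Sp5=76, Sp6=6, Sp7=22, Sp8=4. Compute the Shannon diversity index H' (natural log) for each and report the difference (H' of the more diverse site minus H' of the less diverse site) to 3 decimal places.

The first survey: N=10, proportions 0.2, 0.1, 0.2, 0.1, 0.2, 0.1, 0.1, giving H' = 1.88670 (working shown to 5 dp, full precision carried).
The second survey: N=214, proportions 0.23364, 0.15421, 0.06542, 0.04206, 0.35514, 0.02804, 0.1028, 0.01869, giving H' = 1.71578.
Difference = |1.88670 − 1.71578| = 0.17092, i.e. 0.171 to 3 decimal places.

0.171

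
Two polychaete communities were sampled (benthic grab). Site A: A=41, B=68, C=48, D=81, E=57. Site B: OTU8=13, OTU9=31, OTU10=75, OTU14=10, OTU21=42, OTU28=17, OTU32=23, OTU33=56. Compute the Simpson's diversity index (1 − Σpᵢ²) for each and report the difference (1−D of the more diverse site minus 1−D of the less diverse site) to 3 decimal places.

Site A: N=295, proportions 0.138983, 0.230508, 0.162712, 0.274576, 0.19322, giving 1−D = 0.788348 (working shown to 6 dp, full precision carried).
Site B: N=267, proportions 0.048689, 0.116105, 0.280899, 0.037453, 0.157303, 0.06367, 0.086142, 0.209738, giving 1−D = 0.823633.
Difference = |0.788348 − 0.823633| = 0.035285, i.e. 0.035 to 3 decimal places.

0.035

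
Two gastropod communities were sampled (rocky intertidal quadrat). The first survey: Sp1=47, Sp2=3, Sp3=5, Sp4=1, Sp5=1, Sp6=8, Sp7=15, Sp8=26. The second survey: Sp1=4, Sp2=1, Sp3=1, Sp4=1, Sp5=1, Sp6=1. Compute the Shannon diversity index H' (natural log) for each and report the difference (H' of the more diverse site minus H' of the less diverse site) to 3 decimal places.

0.071

The first survey: N=106, proportions 0.4434, 0.0283, 0.04717, 0.00943, 0.00943, 0.07547, 0.14151, 0.24528, giving H' = 1.50998 (working shown to 5 dp, full precision carried).
The second survey: N=9, proportions 0.44444, 0.11111, 0.11111, 0.11111, 0.11111, 0.11111, giving H' = 1.58109.
Difference = |1.50998 − 1.58109| = 0.07111, i.e. 0.071 to 3 decimal places.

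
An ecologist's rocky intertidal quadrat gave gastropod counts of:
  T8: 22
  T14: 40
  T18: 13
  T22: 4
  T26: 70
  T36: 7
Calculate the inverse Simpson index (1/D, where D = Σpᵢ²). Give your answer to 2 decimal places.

3.37

Total N = 22+40+13+4+70+7 = 156, so the proportions are 0.141026, 0.25641, 0.083333, 0.025641, 0.448718, 0.044872 (working shown to 6 dp, full precision carried).
D = 0.141026² + 0.25641² + 0.083333² + 0.025641² + 0.448718² + 0.044872² = 0.019888 + 0.065746 + 0.006944 + 0.000657 + 0.201348 + 0.002013 = 0.296598.
So 1/D = 3.3716, i.e. 3.37 to 2 decimal places.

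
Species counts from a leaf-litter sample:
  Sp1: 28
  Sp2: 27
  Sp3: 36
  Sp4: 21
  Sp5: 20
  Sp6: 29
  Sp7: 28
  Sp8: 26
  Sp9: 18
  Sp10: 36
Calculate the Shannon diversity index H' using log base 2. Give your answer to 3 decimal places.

Total N = 28+27+36+21+20+29+28+26+18+36 = 269, so the proportions are 0.10409, 0.10037, 0.13383, 0.07807, 0.07435, 0.10781, 0.10409, 0.09665, 0.06691, 0.13383 (working shown to 5 dp, full precision carried).
Each pᵢ log₂ pᵢ term: 0.10409×(-3.26411)=-0.33976, 0.10037×(-3.31657)=-0.33289, 0.13383×(-2.90154)=-0.38831, 0.07807×(-3.67914)=-0.28722, 0.07435×(-3.74953)=-0.27878, 0.10781×(-3.21348)=-0.34643, 0.10409×(-3.26411)=-0.33976, 0.09665×(-3.37102)=-0.32582, 0.06691×(-3.90154)=-0.26107, 0.13383×(-2.90154)=-0.38831.
Sum = -3.28835, so H' = 3.288.

3.288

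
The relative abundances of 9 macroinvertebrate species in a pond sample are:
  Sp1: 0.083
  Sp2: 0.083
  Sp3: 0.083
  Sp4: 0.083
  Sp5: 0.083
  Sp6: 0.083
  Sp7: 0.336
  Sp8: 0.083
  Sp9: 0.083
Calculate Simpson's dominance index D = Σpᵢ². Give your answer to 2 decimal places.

D = 0.083² + 0.083² + 0.083² + 0.083² + 0.083² + 0.083² + 0.336² + 0.083² + 0.083² = 0.0069 + 0.0069 + 0.0069 + 0.0069 + 0.0069 + 0.0069 + 0.1129 + 0.0069 + 0.0069 = 0.1680 (working shown to 4 dp, full precision carried).
To 2 decimal places, D = 0.17.

0.17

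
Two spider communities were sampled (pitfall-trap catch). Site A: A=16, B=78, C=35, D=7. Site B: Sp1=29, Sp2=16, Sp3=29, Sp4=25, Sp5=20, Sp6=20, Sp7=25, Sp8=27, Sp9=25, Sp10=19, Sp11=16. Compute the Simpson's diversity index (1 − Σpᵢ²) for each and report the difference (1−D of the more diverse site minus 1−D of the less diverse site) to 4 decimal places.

0.3171

Site A: N=136, proportions 0.117647, 0.573529, 0.257353, 0.051471, giving 1−D = 0.588343 (working shown to 6 dp, full precision carried).
Site B: N=251, proportions 0.115538, 0.063745, 0.115538, 0.099602, 0.079681, 0.079681, 0.099602, 0.10757, 0.099602, 0.075697, 0.063745, giving 1−D = 0.905414.
Difference = |0.588343 − 0.905414| = 0.317071, i.e. 0.3171 to 4 decimal places.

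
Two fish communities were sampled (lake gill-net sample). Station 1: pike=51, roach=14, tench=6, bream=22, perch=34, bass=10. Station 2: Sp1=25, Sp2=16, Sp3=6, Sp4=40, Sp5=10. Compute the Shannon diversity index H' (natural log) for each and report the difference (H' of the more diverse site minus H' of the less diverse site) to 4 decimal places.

Station 1: N=137, proportions 0.372263, 0.10219, 0.043796, 0.160584, 0.248175, 0.072993, giving H' = 1.568554 (working shown to 6 dp, full precision carried).
Station 2: N=97, proportions 0.257732, 0.164948, 0.061856, 0.412371, 0.103093, giving H' = 1.418372.
Difference = |1.568554 − 1.418372| = 0.150182, i.e. 0.1502 to 4 decimal places.

0.1502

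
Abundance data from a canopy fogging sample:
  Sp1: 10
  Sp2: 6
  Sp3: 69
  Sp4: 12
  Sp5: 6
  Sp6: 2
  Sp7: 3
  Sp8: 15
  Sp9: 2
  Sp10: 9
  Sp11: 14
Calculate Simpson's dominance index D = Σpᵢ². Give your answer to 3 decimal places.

0.255

Total N = 10+6+69+12+6+2+3+15+2+9+14 = 148, so the proportions are 0.06757, 0.04054, 0.46622, 0.08108, 0.04054, 0.01351, 0.02027, 0.10135, 0.01351, 0.06081, 0.09459 (working shown to 5 dp, full precision carried).
D = 0.06757² + 0.04054² + 0.46622² + 0.08108² + 0.04054² + 0.01351² + 0.02027² + 0.10135² + 0.01351² + 0.06081² + 0.09459² = 0.00457 + 0.00164 + 0.21736 + 0.00657 + 0.00164 + 0.00018 + 0.00041 + 0.01027 + 0.00018 + 0.00370 + 0.00895 = 0.25548.
To 3 decimal places, D = 0.255.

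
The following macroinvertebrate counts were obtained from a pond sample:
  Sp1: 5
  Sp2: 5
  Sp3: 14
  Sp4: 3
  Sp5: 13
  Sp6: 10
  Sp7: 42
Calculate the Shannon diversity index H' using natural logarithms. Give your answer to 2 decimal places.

Total N = 5+5+14+3+13+10+42 = 92, so the proportions are 0.0543, 0.0543, 0.1522, 0.0326, 0.1413, 0.1087, 0.4565 (working shown to 4 dp, full precision carried).
Each pᵢ ln pᵢ term: 0.0543×(-2.9124)=-0.1583, 0.0543×(-2.9124)=-0.1583, 0.1522×(-1.8827)=-0.2865, 0.0326×(-3.4232)=-0.1116, 0.1413×(-1.9568)=-0.2765, 0.1087×(-2.2192)=-0.2412, 0.4565×(-0.7841)=-0.3580.
Sum = -1.5904, so H' = 1.59.

1.59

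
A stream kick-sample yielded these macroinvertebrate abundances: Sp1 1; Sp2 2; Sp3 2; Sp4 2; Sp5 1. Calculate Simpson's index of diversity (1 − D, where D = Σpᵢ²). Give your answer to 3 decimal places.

0.781

Total N = 1+2+2+2+1 = 8, so the proportions are 0.125, 0.25, 0.25, 0.25, 0.125 (working shown to 5 dp, full precision carried).
D = 0.125² + 0.25² + 0.25² + 0.25² + 0.125² = 0.01562 + 0.06250 + 0.06250 + 0.06250 + 0.01562 = 0.21875.
So 1 − D = 0.78125, i.e. 0.781 to 3 decimal places.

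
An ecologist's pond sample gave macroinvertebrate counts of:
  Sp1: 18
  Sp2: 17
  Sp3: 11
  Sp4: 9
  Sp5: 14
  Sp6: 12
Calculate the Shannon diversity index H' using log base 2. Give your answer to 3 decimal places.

2.544

Total N = 18+17+11+9+14+12 = 81, so the proportions are 0.22222, 0.20988, 0.1358, 0.11111, 0.17284, 0.14815 (working shown to 5 dp, full precision carried).
Each pᵢ log₂ pᵢ term: 0.22222×(-2.16993)=-0.48221, 0.20988×(-2.25239)=-0.47272, 0.1358×(-2.88042)=-0.39117, 0.11111×(-3.16993)=-0.35221, 0.17284×(-2.53250)=-0.43772, 0.14815×(-2.75489)=-0.40813.
Sum = -2.54416, so H' = 2.544.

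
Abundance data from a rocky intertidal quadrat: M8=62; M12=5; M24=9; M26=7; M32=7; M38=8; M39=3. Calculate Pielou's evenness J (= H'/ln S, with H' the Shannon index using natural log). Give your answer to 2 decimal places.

Total N = 62+5+9+7+7+8+3 = 101, so the proportions are 0.6139, 0.0495, 0.0891, 0.0693, 0.0693, 0.0792, 0.0297 (working shown to 4 dp, full precision carried).
H' = −Σ pᵢ ln pᵢ = −((-0.2996) + (-0.1488) + (-0.2155) + (-0.1850) + (-0.1850) + (-0.2008) + (-0.1045)) = 1.3391.
With S = 7 species, ln S = 1.9459, so J = 1.3391/1.9459 = 0.6882, i.e. 0.69 to 2 decimal places.

0.69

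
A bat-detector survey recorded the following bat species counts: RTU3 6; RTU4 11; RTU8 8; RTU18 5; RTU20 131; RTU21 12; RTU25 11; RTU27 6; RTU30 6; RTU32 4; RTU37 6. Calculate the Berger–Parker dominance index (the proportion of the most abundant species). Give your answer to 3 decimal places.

0.636

Total N = 6+11+8+5+131+12+11+6+6+4+6 = 206, so the proportions are 0.02913, 0.0534, 0.03883, 0.02427, 0.63592, 0.05825, 0.0534, 0.02913, 0.02913, 0.01942, 0.02913 (working shown to 5 dp, full precision carried).
The largest proportion is 0.63592, i.e. d = 0.636 to 3 decimal places.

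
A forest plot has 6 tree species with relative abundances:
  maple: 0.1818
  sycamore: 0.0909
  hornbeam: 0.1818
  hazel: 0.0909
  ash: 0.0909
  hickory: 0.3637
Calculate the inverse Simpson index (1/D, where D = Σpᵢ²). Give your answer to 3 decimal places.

4.481

D = 0.1818² + 0.0909² + 0.1818² + 0.0909² + 0.0909² + 0.3637² = 0.0330512 + 0.0082628 + 0.0330512 + 0.0082628 + 0.0082628 + 0.1322777 = 0.2231686 (working shown to 7 dp, full precision carried).
So 1/D = 4.48092, i.e. 4.481 to 3 decimal places.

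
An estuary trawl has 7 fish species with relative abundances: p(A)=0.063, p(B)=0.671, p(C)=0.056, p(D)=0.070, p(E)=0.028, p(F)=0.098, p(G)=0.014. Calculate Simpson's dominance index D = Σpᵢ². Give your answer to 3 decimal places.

0.473

D = 0.063² + 0.671² + 0.056² + 0.07² + 0.028² + 0.098² + 0.014² = 0.00397 + 0.45024 + 0.00314 + 0.00490 + 0.00078 + 0.00960 + 0.00020 = 0.47283 (working shown to 5 dp, full precision carried).
To 3 decimal places, D = 0.473.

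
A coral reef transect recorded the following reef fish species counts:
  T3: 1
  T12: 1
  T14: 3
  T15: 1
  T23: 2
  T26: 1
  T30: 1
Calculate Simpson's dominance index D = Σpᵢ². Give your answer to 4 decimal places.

Total N = 1+1+3+1+2+1+1 = 10, so the proportions are 0.1, 0.1, 0.3, 0.1, 0.2, 0.1, 0.1 (working shown to 6 dp, full precision carried).
D = 0.1² + 0.1² + 0.3² + 0.1² + 0.2² + 0.1² + 0.1² = 0.010000 + 0.010000 + 0.090000 + 0.010000 + 0.040000 + 0.010000 + 0.010000 = 0.180000.
To 4 decimal places, D = 0.1800.

0.1800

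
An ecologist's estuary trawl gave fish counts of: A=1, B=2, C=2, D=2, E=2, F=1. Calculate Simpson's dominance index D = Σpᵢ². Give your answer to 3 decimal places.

Total N = 1+2+2+2+2+1 = 10, so the proportions are 0.1, 0.2, 0.2, 0.2, 0.2, 0.1 (working shown to 5 dp, full precision carried).
D = 0.1² + 0.2² + 0.2² + 0.2² + 0.2² + 0.1² = 0.01000 + 0.04000 + 0.04000 + 0.04000 + 0.04000 + 0.01000 = 0.18000.
To 3 decimal places, D = 0.180.

0.180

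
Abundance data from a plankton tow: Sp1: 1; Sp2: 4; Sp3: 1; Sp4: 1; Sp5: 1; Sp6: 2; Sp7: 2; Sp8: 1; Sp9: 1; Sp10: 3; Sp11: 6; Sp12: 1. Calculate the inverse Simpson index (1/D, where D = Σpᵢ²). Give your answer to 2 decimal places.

Total N = 1+4+1+1+1+2+2+1+1+3+6+1 = 24, so the proportions are 0.041667, 0.166667, 0.041667, 0.041667, 0.041667, 0.083333, 0.083333, 0.041667, 0.041667, 0.125, 0.25, 0.041667 (working shown to 6 dp, full precision carried).
D = 0.041667² + 0.166667² + 0.041667² + 0.041667² + 0.041667² + 0.083333² + 0.083333² + 0.041667² + 0.041667² + 0.125² + 0.25² + 0.041667² = 0.001736 + 0.027778 + 0.001736 + 0.001736 + 0.001736 + 0.006944 + 0.006944 + 0.001736 + 0.001736 + 0.015625 + 0.062500 + 0.001736 = 0.131944.
So 1/D = 7.5789, i.e. 7.58 to 2 decimal places.

7.58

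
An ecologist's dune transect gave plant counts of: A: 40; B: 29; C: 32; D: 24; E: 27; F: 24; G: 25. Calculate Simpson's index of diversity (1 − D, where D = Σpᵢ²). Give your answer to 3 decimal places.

0.852

Total N = 40+29+32+24+27+24+25 = 201, so the proportions are 0.199, 0.14428, 0.1592, 0.1194, 0.13433, 0.1194, 0.12438 (working shown to 5 dp, full precision carried).
D = 0.199² + 0.14428² + 0.1592² + 0.1194² + 0.13433² + 0.1194² + 0.12438² = 0.03960 + 0.02082 + 0.02535 + 0.01426 + 0.01804 + 0.01426 + 0.01547 = 0.14779.
So 1 − D = 0.85221, i.e. 0.852 to 3 decimal places.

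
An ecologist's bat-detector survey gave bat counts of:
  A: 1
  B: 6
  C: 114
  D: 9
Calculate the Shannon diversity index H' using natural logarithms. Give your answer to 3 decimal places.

Total N = 1+6+114+9 = 130, so the proportions are 0.00769, 0.04615, 0.87692, 0.06923 (working shown to 5 dp, full precision carried).
Each pᵢ ln pᵢ term: 0.00769×(-4.86753)=-0.03744, 0.04615×(-3.07577)=-0.14196, 0.87692×(-0.13134)=-0.11517, 0.06923×(-2.67031)=-0.18487.
Sum = -0.47944, so H' = 0.479.

0.479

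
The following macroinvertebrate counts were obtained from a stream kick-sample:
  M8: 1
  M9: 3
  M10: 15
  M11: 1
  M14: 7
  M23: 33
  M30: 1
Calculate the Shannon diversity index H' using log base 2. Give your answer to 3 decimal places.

Total N = 1+3+15+1+7+33+1 = 61, so the proportions are 0.01639, 0.04918, 0.2459, 0.01639, 0.11475, 0.54098, 0.01639 (working shown to 5 dp, full precision carried).
Each pᵢ log₂ pᵢ term: 0.01639×(-5.93074)=-0.09723, 0.04918×(-4.34577)=-0.21373, 0.2459×(-2.02385)=-0.49767, 0.01639×(-5.93074)=-0.09723, 0.11475×(-3.12338)=-0.35842, 0.54098×(-0.88634)=-0.47950, 0.01639×(-5.93074)=-0.09723.
Sum = -1.84099, so H' = 1.841.

1.841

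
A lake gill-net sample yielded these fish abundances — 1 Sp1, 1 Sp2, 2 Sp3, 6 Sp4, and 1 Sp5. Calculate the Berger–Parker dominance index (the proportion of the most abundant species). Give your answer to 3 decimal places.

0.545

Total N = 1+1+2+6+1 = 11, so the proportions are 0.09091, 0.09091, 0.18182, 0.54545, 0.09091 (working shown to 5 dp, full precision carried).
The largest proportion is 0.54545, i.e. d = 0.545 to 3 decimal places.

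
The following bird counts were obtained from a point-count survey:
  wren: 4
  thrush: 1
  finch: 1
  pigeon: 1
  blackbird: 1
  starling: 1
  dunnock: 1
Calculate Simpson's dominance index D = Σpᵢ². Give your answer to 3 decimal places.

Total N = 4+1+1+1+1+1+1 = 10, so the proportions are 0.4, 0.1, 0.1, 0.1, 0.1, 0.1, 0.1 (working shown to 5 dp, full precision carried).
D = 0.4² + 0.1² + 0.1² + 0.1² + 0.1² + 0.1² + 0.1² = 0.16000 + 0.01000 + 0.01000 + 0.01000 + 0.01000 + 0.01000 + 0.01000 = 0.22000.
To 3 decimal places, D = 0.220.

0.220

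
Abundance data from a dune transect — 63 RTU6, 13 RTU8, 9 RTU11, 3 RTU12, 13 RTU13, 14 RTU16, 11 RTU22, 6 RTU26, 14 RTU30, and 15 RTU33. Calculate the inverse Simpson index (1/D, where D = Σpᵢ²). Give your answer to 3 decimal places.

Total N = 63+13+9+3+13+14+11+6+14+15 = 161, so the proportions are 0.3913043, 0.0807453, 0.0559006, 0.0186335, 0.0807453, 0.0869565, 0.068323, 0.0372671, 0.0869565, 0.0931677 (working shown to 7 dp, full precision carried).
D = 0.3913043² + 0.0807453² + 0.0559006² + 0.0186335² + 0.0807453² + 0.0869565² + 0.068323² + 0.0372671² + 0.0869565² + 0.0931677² = 0.1531191 + 0.0065198 + 0.0031249 + 0.0003472 + 0.0065198 + 0.0075614 + 0.0046680 + 0.0013888 + 0.0075614 + 0.0086802 = 0.1994908.
So 1/D = 5.01276, i.e. 5.013 to 3 decimal places.

5.013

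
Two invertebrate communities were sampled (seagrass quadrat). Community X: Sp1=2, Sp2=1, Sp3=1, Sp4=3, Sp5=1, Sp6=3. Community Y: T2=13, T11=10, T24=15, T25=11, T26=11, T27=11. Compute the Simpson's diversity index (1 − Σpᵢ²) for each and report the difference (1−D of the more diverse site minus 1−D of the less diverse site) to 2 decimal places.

Community X: N=11, proportions 0.1818, 0.0909, 0.0909, 0.2727, 0.0909, 0.2727, giving 1−D = 0.7934 (working shown to 4 dp, full precision carried).
Community Y: N=71, proportions 0.1831, 0.1408, 0.2113, 0.1549, 0.1549, 0.1549, giving 1−D = 0.8300.
Difference = |0.7934 − 0.8300| = 0.0366, i.e. 0.04 to 2 decimal places.

0.04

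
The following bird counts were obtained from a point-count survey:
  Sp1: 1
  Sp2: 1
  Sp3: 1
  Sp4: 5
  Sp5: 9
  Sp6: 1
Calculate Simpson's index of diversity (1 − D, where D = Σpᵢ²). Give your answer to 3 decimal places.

Total N = 1+1+1+5+9+1 = 18, so the proportions are 0.05556, 0.05556, 0.05556, 0.27778, 0.5, 0.05556 (working shown to 5 dp, full precision carried).
D = 0.05556² + 0.05556² + 0.05556² + 0.27778² + 0.5² + 0.05556² = 0.00309 + 0.00309 + 0.00309 + 0.07716 + 0.25000 + 0.00309 = 0.33951.
So 1 − D = 0.66049, i.e. 0.660 to 3 decimal places.

0.660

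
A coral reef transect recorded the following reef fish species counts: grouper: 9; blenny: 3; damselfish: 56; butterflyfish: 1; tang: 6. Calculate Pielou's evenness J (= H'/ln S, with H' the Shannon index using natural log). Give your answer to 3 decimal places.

0.535

Total N = 9+3+56+1+6 = 75, so the proportions are 0.12, 0.04, 0.74667, 0.01333, 0.08 (working shown to 5 dp, full precision carried).
H' = −Σ pᵢ ln pᵢ = −((-0.25443) + (-0.12876) + (-0.21813) + (-0.05757) + (-0.20206)) = 0.86094.
With S = 5 species, ln S = 1.60944, so J = 0.86094/1.60944 = 0.53493, i.e. 0.535 to 3 decimal places.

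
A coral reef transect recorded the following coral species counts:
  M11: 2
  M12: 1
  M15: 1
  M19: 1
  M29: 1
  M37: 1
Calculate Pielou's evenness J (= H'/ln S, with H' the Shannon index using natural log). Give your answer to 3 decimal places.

Total N = 2+1+1+1+1+1 = 7, so the proportions are 0.28571, 0.14286, 0.14286, 0.14286, 0.14286, 0.14286 (working shown to 5 dp, full precision carried).
H' = −Σ pᵢ ln pᵢ = −((-0.35793) + (-0.27799) + (-0.27799) + (-0.27799) + (-0.27799) + (-0.27799)) = 1.74787.
With S = 6 species, ln S = 1.79176, so J = 1.74787/1.79176 = 0.97550, i.e. 0.976 to 3 decimal places.

0.976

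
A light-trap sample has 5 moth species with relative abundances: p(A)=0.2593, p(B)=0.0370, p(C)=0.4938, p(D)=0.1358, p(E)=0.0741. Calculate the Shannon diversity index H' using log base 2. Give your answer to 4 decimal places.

Each pᵢ log₂ pᵢ term (working shown to 6 dp, full precision carried): 0.2593×(-1.947306)=-0.504936, 0.037×(-4.756331)=-0.175984, 0.4938×(-1.018001)=-0.502689, 0.1358×(-2.880445)=-0.391164, 0.0741×(-3.754383)=-0.278200.
Sum = -1.852974, so H' = 1.8530.

1.8530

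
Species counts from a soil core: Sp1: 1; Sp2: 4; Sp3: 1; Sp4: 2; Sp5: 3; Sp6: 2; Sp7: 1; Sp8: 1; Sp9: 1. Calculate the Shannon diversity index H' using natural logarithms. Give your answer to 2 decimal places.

Total N = 1+4+1+2+3+2+1+1+1 = 16, so the proportions are 0.0625, 0.25, 0.0625, 0.125, 0.1875, 0.125, 0.0625, 0.0625, 0.0625 (working shown to 4 dp, full precision carried).
Each pᵢ ln pᵢ term: 0.0625×(-2.7726)=-0.1733, 0.25×(-1.3863)=-0.3466, 0.0625×(-2.7726)=-0.1733, 0.125×(-2.0794)=-0.2599, 0.1875×(-1.6740)=-0.3139, 0.125×(-2.0794)=-0.2599, 0.0625×(-2.7726)=-0.1733, 0.0625×(-2.7726)=-0.1733, 0.0625×(-2.7726)=-0.1733.
Sum = -2.0467, so H' = 2.05.

2.05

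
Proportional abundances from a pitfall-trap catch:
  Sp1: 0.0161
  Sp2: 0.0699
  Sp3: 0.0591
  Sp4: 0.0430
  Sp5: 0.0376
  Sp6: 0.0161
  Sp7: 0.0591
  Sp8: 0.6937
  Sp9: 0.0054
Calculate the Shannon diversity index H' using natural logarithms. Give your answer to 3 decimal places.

1.194

Each pᵢ ln pᵢ term (working shown to 5 dp, full precision carried): 0.0161×(-4.12894)=-0.06648, 0.0699×(-2.66069)=-0.18598, 0.0591×(-2.82852)=-0.16717, 0.043×(-3.14656)=-0.13530, 0.0376×(-3.28075)=-0.12336, 0.0161×(-4.12894)=-0.06648, 0.0591×(-2.82852)=-0.16717, 0.6937×(-0.36572)=-0.25370, 0.0054×(-5.22136)=-0.02820.
Sum = -1.19382, so H' = 1.194.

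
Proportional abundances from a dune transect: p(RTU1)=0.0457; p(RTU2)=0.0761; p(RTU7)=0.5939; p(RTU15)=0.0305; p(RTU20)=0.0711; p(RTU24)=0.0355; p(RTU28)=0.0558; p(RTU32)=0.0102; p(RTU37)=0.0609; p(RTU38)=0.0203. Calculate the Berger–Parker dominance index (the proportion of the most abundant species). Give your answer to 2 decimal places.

The largest proportion is 0.5939, i.e. d = 0.59 to 2 decimal places.

0.59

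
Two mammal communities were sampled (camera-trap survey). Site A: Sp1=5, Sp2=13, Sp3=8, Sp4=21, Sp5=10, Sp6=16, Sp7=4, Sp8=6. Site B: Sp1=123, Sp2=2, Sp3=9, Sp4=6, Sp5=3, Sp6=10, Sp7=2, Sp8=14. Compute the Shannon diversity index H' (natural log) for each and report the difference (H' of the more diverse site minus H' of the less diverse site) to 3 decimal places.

Site A: N=83, proportions 0.06024, 0.15663, 0.09639, 0.25301, 0.12048, 0.19277, 0.04819, 0.07229, giving H' = 1.94119 (working shown to 5 dp, full precision carried).
Site B: N=169, proportions 0.72781, 0.01183, 0.05325, 0.0355, 0.01775, 0.05917, 0.01183, 0.08284, giving H' = 1.05614.
Difference = |1.94119 − 1.05614| = 0.88505, i.e. 0.885 to 3 decimal places.

0.885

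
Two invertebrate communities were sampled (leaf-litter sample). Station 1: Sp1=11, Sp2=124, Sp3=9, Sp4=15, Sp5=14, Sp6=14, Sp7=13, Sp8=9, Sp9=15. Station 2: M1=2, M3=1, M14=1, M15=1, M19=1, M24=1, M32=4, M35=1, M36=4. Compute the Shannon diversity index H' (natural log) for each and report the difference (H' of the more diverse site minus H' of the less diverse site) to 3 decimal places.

Station 1: N=224, proportions 0.049107, 0.553571, 0.040179, 0.066964, 0.0625, 0.0625, 0.058036, 0.040179, 0.066964, giving H' = 1.607533 (working shown to 6 dp, full precision carried).
Station 2: N=16, proportions 0.125, 0.0625, 0.0625, 0.0625, 0.0625, 0.0625, 0.25, 0.0625, 0.25, giving H' = 1.992798.
Difference = |1.607533 − 1.992798| = 0.385265, i.e. 0.385 to 3 decimal places.

0.385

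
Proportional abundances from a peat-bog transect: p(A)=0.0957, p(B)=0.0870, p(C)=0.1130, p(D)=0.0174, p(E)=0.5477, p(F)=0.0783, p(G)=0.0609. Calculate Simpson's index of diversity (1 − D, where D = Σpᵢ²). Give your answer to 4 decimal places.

0.6604

D = 0.0957² + 0.087² + 0.113² + 0.0174² + 0.5477² + 0.0783² + 0.0609² = 0.009158 + 0.007569 + 0.012769 + 0.000303 + 0.299975 + 0.006131 + 0.003709 = 0.339614 (working shown to 6 dp, full precision carried).
So 1 − D = 0.660386, i.e. 0.6604 to 4 decimal places.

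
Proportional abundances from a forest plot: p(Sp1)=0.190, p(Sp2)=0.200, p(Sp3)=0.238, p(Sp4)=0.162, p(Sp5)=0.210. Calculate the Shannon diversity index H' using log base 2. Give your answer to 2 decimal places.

Each pᵢ log₂ pᵢ term (working shown to 4 dp, full precision carried): 0.19×(-2.3959)=-0.4552, 0.2×(-2.3219)=-0.4644, 0.238×(-2.0710)=-0.4929, 0.162×(-2.6259)=-0.4254, 0.21×(-2.2515)=-0.4728.
Sum = -2.3107, so H' = 2.31.

2.31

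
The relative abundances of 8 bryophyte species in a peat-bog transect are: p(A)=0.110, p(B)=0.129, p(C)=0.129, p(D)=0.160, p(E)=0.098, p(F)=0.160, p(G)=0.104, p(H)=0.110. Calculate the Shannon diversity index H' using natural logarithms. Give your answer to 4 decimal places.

2.0634

Each pᵢ ln pᵢ term (working shown to 6 dp, full precision carried): 0.11×(-2.207275)=-0.242800, 0.129×(-2.047943)=-0.264185, 0.129×(-2.047943)=-0.264185, 0.16×(-1.832581)=-0.293213, 0.098×(-2.322788)=-0.227633, 0.16×(-1.832581)=-0.293213, 0.104×(-2.263364)=-0.235390, 0.11×(-2.207275)=-0.242800.
Sum = -2.063419, so H' = 2.0634.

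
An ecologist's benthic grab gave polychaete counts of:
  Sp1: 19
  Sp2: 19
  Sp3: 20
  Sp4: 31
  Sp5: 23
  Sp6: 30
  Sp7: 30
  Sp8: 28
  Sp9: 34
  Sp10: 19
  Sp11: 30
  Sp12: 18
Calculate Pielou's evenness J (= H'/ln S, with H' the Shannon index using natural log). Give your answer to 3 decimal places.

Total N = 19+19+20+31+23+30+30+28+34+19+30+18 = 301, so the proportions are 0.06312, 0.06312, 0.06645, 0.10299, 0.07641, 0.09967, 0.09967, 0.09302, 0.11296, 0.06312, 0.09967, 0.0598 (working shown to 5 dp, full precision carried).
H' = −Σ pᵢ ln pᵢ = −((-0.17439) + (-0.17439) + (-0.18016) + (-0.23411) + (-0.19650) + (-0.22983) + (-0.22983) + (-0.22092) + (-0.24633) + (-0.17439) + (-0.22983) + (-0.16844)) = 2.45910.
With S = 12 species, ln S = 2.48491, so J = 2.45910/2.48491 = 0.98962, i.e. 0.990 to 3 decimal places.

0.990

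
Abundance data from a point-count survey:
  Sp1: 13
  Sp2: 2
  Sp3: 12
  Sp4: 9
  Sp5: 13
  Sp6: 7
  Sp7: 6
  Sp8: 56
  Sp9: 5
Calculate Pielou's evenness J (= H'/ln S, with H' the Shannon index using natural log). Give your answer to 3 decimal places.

0.801

Total N = 13+2+12+9+13+7+6+56+5 = 123, so the proportions are 0.10569, 0.01626, 0.09756, 0.07317, 0.10569, 0.05691, 0.04878, 0.45528, 0.04065 (working shown to 5 dp, full precision carried).
H' = −Σ pᵢ ln pᵢ = −((-0.23751) + (-0.06698) + (-0.22705) + (-0.19134) + (-0.23751) + (-0.16312) + (-0.14734) + (-0.35823) + (-0.13019)) = 1.75928.
With S = 9 species, ln S = 2.19722, so J = 1.75928/2.19722 = 0.80068, i.e. 0.801 to 3 decimal places.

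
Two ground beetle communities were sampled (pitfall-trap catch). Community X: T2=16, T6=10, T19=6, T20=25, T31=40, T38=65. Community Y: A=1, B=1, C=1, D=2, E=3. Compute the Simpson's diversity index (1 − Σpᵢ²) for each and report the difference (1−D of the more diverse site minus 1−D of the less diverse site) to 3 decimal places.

Community X: N=162, proportions 0.09877, 0.06173, 0.03704, 0.15432, 0.24691, 0.40123, giving 1−D = 0.73929 (working shown to 5 dp, full precision carried).
Community Y: N=8, proportions 0.125, 0.125, 0.125, 0.25, 0.375, giving 1−D = 0.75000.
Difference = |0.73929 − 0.75000| = 0.01071, i.e. 0.011 to 3 decimal places.

0.011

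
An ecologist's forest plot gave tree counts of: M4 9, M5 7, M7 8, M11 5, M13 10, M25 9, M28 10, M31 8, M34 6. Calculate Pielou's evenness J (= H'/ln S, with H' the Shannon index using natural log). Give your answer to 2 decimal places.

0.99

Total N = 9+7+8+5+10+9+10+8+6 = 72, so the proportions are 0.125, 0.0972, 0.1111, 0.0694, 0.1389, 0.125, 0.1389, 0.1111, 0.0833 (working shown to 4 dp, full precision carried).
H' = −Σ pᵢ ln pᵢ = −((-0.2599) + (-0.2266) + (-0.2441) + (-0.1852) + (-0.2742) + (-0.2599) + (-0.2742) + (-0.2441) + (-0.2071)) = 2.1754.
With S = 9 species, ln S = 2.1972, so J = 2.1754/2.1972 = 0.9901, i.e. 0.99 to 2 decimal places.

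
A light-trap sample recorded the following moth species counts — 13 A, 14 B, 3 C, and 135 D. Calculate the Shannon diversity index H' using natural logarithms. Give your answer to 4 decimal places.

Total N = 13+14+3+135 = 165, so the proportions are 0.078788, 0.084848, 0.018182, 0.818182 (working shown to 6 dp, full precision carried).
Each pᵢ ln pᵢ term: 0.078788×(-2.540996)=-0.200200, 0.084848×(-2.466888)=-0.209312, 0.018182×(-4.007333)=-0.072861, 0.818182×(-0.200671)=-0.164185.
Sum = -0.646557, so H' = 0.6466.

0.6466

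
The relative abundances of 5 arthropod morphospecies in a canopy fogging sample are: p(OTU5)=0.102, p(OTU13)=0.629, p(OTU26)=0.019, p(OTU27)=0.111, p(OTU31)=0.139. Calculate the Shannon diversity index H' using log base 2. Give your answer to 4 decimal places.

1.6130

Each pᵢ log₂ pᵢ term (working shown to 6 dp, full precision carried): 0.102×(-3.293359)=-0.335923, 0.629×(-0.668868)=-0.420718, 0.019×(-5.717857)=-0.108639, 0.111×(-3.171368)=-0.352022, 0.139×(-2.846843)=-0.395711.
Sum = -1.613013, so H' = 1.6130.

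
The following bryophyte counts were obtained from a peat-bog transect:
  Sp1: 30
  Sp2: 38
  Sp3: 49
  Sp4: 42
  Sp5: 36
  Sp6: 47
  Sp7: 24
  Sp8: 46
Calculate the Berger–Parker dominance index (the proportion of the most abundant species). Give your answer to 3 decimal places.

Total N = 30+38+49+42+36+47+24+46 = 312, so the proportions are 0.09615, 0.12179, 0.15705, 0.13462, 0.11538, 0.15064, 0.07692, 0.14744 (working shown to 5 dp, full precision carried).
The largest proportion is 0.15705, i.e. d = 0.157 to 3 decimal places.

0.157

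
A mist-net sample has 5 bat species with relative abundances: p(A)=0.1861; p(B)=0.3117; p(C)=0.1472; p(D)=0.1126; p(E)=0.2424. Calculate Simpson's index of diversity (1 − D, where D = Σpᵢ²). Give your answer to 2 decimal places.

0.78

D = 0.1861² + 0.3117² + 0.1472² + 0.1126² + 0.2424² = 0.0346 + 0.0972 + 0.0217 + 0.0127 + 0.0588 = 0.2249 (working shown to 4 dp, full precision carried).
So 1 − D = 0.7751, i.e. 0.78 to 2 decimal places.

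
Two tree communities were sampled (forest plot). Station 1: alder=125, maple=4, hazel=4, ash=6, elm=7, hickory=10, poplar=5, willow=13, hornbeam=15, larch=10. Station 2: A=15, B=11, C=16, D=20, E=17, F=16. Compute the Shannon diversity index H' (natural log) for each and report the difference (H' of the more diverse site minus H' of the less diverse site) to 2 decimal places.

0.34

Station 1: N=199, proportions 0.6281, 0.0201, 0.0201, 0.0302, 0.0352, 0.0503, 0.0251, 0.0653, 0.0754, 0.0503, giving H' = 1.4387 (working shown to 4 dp, full precision carried).
Station 2: N=95, proportions 0.1579, 0.1158, 0.1684, 0.2105, 0.1789, 0.1684, giving H' = 1.7770.
Difference = |1.4387 − 1.7770| = 0.3383, i.e. 0.34 to 2 decimal places.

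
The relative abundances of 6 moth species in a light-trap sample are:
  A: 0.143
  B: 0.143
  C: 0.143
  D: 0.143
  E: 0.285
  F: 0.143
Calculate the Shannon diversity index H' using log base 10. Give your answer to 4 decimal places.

0.7593

Each pᵢ log₁₀ pᵢ term (working shown to 6 dp, full precision carried): 0.143×(-0.844664)=-0.120787, 0.143×(-0.844664)=-0.120787, 0.143×(-0.844664)=-0.120787, 0.143×(-0.844664)=-0.120787, 0.285×(-0.545155)=-0.155369, 0.143×(-0.844664)=-0.120787.
Sum = -0.759304, so H' = 0.7593.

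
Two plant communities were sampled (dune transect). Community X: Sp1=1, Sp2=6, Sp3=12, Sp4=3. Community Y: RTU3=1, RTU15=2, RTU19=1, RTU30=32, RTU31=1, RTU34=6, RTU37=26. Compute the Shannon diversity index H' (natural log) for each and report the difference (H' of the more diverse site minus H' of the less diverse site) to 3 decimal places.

0.126

Community X: N=22, proportions 0.0454545, 0.2727273, 0.5454545, 0.1363636, giving H' = 1.0971664 (working shown to 7 dp, full precision carried).
Community Y: N=69, proportions 0.0144928, 0.0289855, 0.0144928, 0.4637681, 0.0144928, 0.0869565, 0.3768116, giving H' = 1.2232238.
Difference = |1.0971664 − 1.2232238| = 0.1260574, i.e. 0.126 to 3 decimal places.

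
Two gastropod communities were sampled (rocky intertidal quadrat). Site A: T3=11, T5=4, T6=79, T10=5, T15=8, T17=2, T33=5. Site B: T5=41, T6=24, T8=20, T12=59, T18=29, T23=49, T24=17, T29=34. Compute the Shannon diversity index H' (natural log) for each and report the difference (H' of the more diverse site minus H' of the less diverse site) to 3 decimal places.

0.871

Site A: N=114, proportions 0.09649, 0.03509, 0.69298, 0.04386, 0.07018, 0.01754, 0.04386, giving H' = 1.12897 (working shown to 5 dp, full precision carried).
Site B: N=273, proportions 0.15018, 0.08791, 0.07326, 0.21612, 0.10623, 0.17949, 0.06227, 0.12454, giving H' = 1.99984.
Difference = |1.12897 − 1.99984| = 0.87087, i.e. 0.871 to 3 decimal places.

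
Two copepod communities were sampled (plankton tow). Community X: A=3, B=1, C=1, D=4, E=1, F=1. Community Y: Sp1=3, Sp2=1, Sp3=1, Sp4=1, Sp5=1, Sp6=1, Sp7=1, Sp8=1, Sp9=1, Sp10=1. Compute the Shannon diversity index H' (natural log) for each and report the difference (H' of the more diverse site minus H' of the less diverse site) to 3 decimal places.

0.616

Community X: N=11, proportions 0.272727, 0.090909, 0.090909, 0.363636, 0.090909, 0.090909, giving H' = 1.594167 (working shown to 6 dp, full precision carried).
Community Y: N=12, proportions 0.25, 0.083333, 0.083333, 0.083333, 0.083333, 0.083333, 0.083333, 0.083333, 0.083333, 0.083333, giving H' = 2.210254.
Difference = |1.594167 − 2.210254| = 0.616087, i.e. 0.616 to 3 decimal places.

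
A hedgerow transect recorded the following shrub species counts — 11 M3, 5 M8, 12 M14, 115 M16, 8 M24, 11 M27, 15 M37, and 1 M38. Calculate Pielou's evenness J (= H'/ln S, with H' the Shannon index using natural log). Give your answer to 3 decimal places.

0.618

Total N = 11+5+12+115+8+11+15+1 = 178, so the proportions are 0.0618, 0.02809, 0.06742, 0.64607, 0.04494, 0.0618, 0.08427, 0.00562 (working shown to 5 dp, full precision carried).
H' = −Σ pᵢ ln pᵢ = −((-0.17204) + (-0.10035) + (-0.18181) + (-0.28224) + (-0.13943) + (-0.17204) + (-0.20846) + (-0.02911)) = 1.28547.
With S = 8 species, ln S = 2.07944, so J = 1.28547/2.07944 = 0.61818, i.e. 0.618 to 3 decimal places.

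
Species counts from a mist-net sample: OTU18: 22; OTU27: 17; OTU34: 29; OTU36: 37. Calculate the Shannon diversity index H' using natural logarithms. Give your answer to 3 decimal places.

Total N = 22+17+29+37 = 105, so the proportions are 0.20952, 0.1619, 0.27619, 0.35238 (working shown to 5 dp, full precision carried).
Each pᵢ ln pᵢ term: 0.20952×(-1.56292)=-0.32747, 0.1619×(-1.82075)=-0.29479, 0.27619×(-1.28666)=-0.35536, 0.35238×(-1.04304)=-0.36755.
Sum = -1.34517, so H' = 1.345.

1.345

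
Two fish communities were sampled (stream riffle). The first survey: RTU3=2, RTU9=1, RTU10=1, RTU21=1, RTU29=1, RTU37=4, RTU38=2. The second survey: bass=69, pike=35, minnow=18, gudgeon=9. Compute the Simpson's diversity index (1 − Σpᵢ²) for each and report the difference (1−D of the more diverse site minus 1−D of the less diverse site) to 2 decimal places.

The first survey: N=12, proportions 0.1667, 0.0833, 0.0833, 0.0833, 0.0833, 0.3333, 0.1667, giving 1−D = 0.8056 (working shown to 4 dp, full precision carried).
The second survey: N=131, proportions 0.5267, 0.2672, 0.1374, 0.0687, giving 1−D = 0.6276.
Difference = |0.8056 − 0.6276| = 0.1780, i.e. 0.18 to 2 decimal places.

0.18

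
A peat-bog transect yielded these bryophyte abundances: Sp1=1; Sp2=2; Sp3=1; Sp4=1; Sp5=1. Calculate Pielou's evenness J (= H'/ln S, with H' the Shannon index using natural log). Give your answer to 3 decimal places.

Total N = 1+2+1+1+1 = 6, so the proportions are 0.16667, 0.33333, 0.16667, 0.16667, 0.16667 (working shown to 5 dp, full precision carried).
H' = −Σ pᵢ ln pᵢ = −((-0.29863) + (-0.36620) + (-0.29863) + (-0.29863) + (-0.29863)) = 1.56071.
With S = 5 species, ln S = 1.60944, so J = 1.56071/1.60944 = 0.96972, i.e. 0.970 to 3 decimal places.

0.970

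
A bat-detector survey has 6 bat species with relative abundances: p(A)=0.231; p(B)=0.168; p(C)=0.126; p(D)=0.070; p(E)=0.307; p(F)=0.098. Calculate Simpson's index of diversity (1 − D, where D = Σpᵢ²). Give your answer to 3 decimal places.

0.794

D = 0.231² + 0.168² + 0.126² + 0.07² + 0.307² + 0.098² = 0.05336 + 0.02822 + 0.01588 + 0.00490 + 0.09425 + 0.00960 = 0.20621 (working shown to 5 dp, full precision carried).
So 1 − D = 0.79379, i.e. 0.794 to 3 decimal places.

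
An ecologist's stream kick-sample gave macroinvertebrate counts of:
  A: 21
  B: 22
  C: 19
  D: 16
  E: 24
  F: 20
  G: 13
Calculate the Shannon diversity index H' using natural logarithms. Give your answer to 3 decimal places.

1.929

Total N = 21+22+19+16+24+20+13 = 135, so the proportions are 0.15556, 0.16296, 0.14074, 0.11852, 0.17778, 0.14815, 0.0963 (working shown to 5 dp, full precision carried).
Each pᵢ ln pᵢ term: 0.15556×(-1.86075)=-0.28945, 0.16296×(-1.81423)=-0.29565, 0.14074×(-1.96084)=-0.27597, 0.11852×(-2.13269)=-0.25276, 0.17778×(-1.72722)=-0.30706, 0.14815×(-1.90954)=-0.28290, 0.0963×(-2.34033)=-0.22536.
Sum = -1.92916, so H' = 1.929.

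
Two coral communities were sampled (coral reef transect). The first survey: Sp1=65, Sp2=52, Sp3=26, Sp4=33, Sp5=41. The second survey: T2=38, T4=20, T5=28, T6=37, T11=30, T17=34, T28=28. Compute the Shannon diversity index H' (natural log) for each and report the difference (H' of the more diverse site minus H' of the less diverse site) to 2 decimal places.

The first survey: N=217, proportions 0.29954, 0.23963, 0.11982, 0.15207, 0.18894, giving H' = 1.55892 (working shown to 5 dp, full precision carried).
The second survey: N=215, proportions 0.17674, 0.09302, 0.13023, 0.17209, 0.13953, 0.15814, 0.13023, giving H' = 1.92746.
Difference = |1.55892 − 1.92746| = 0.36854, i.e. 0.37 to 2 decimal places.

0.37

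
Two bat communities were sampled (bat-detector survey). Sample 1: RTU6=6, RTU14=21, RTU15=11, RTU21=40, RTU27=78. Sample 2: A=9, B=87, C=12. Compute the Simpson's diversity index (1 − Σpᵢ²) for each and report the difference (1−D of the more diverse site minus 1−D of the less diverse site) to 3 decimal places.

0.328

Sample 1: N=156, proportions 0.03846, 0.13462, 0.07051, 0.25641, 0.5, giving 1−D = 0.65968 (working shown to 5 dp, full precision carried).
Sample 2: N=108, proportions 0.08333, 0.80556, 0.11111, giving 1−D = 0.33179.
Difference = |0.65968 − 0.33179| = 0.32789, i.e. 0.328 to 3 decimal places.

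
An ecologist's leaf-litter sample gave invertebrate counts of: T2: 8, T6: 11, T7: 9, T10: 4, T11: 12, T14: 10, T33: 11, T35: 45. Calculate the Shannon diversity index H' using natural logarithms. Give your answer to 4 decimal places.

1.8018

Total N = 8+11+9+4+12+10+11+45 = 110, so the proportions are 0.072727, 0.1, 0.081818, 0.036364, 0.109091, 0.090909, 0.1, 0.409091 (working shown to 6 dp, full precision carried).
Each pᵢ ln pᵢ term: 0.072727×(-2.621039)=-0.190621, 0.1×(-2.302585)=-0.230259, 0.081818×(-2.503256)=-0.204812, 0.036364×(-3.314186)=-0.120516, 0.109091×(-2.215574)=-0.241699, 0.090909×(-2.397895)=-0.217990, 0.1×(-2.302585)=-0.230259, 0.409091×(-0.893818)=-0.365653.
Sum = -1.801808, so H' = 1.8018.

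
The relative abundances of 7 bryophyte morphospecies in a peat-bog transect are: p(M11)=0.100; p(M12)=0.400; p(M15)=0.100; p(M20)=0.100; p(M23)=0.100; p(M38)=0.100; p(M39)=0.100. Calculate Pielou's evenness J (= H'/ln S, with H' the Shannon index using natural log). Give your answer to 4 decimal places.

0.8983

H' = −Σ pᵢ ln pᵢ = −((-0.230259) + (-0.366516) + (-0.230259) + (-0.230259) + (-0.230259) + (-0.230259) + (-0.230259)) = 1.748067 (working shown to 6 dp, full precision carried).
With S = 7 species, ln S = 1.945910, so J = 1.748067/1.945910 = 0.898329, i.e. 0.8983 to 4 decimal places.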